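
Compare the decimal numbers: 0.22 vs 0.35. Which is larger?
0.35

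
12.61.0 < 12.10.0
False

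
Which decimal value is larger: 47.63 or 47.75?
47.75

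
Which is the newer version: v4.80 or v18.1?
v18.1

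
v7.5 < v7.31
True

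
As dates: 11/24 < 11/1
False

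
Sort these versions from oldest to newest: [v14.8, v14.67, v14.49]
[v14.8, v14.49, v14.67]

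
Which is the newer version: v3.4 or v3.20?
v3.20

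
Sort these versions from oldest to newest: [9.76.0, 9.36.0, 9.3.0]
[9.3.0, 9.36.0, 9.76.0]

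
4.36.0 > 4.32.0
True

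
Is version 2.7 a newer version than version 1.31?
Yes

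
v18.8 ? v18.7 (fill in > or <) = >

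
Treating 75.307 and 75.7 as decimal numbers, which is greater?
75.7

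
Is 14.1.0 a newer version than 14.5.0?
No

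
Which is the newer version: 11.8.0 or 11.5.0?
11.8.0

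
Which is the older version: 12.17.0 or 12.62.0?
12.17.0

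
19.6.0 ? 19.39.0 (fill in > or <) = <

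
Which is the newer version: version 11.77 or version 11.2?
version 11.77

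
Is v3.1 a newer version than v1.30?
Yes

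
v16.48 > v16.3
True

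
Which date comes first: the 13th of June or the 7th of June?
the 7th of June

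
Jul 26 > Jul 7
True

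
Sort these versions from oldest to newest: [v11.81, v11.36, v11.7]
[v11.7, v11.36, v11.81]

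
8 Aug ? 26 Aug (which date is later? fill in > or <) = <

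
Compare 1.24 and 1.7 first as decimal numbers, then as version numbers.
As decimals: 1.24 < 1.7. As versions: v1.24 > v1.7 (minor version 24 > 7).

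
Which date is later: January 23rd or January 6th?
January 23rd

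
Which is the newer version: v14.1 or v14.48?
v14.48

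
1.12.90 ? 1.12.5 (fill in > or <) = >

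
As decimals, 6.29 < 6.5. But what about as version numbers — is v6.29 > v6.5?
True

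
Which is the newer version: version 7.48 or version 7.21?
version 7.48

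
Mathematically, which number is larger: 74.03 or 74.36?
74.36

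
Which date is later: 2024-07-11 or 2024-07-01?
2024-07-11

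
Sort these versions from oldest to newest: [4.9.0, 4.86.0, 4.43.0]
[4.9.0, 4.43.0, 4.86.0]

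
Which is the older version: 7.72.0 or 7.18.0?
7.18.0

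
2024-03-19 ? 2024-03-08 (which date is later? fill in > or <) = >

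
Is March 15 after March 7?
Yes. Day 15 comes after day 7 in March — this is a date comparison, not a decimal one (the decimal 3.15 would be smaller than 3.7).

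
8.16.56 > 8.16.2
True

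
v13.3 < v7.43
False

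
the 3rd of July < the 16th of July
True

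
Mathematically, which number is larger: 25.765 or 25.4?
25.765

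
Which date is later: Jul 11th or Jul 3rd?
Jul 11th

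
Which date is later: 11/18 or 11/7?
11/18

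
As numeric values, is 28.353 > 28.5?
False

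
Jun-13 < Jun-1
False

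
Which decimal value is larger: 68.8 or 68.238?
68.8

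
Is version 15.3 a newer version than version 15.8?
No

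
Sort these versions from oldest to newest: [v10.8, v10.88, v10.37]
[v10.8, v10.37, v10.88]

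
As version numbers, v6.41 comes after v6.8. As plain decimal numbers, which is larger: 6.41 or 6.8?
6.8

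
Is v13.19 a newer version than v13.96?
No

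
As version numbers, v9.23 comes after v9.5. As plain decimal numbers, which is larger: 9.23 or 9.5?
9.5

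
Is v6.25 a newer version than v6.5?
Yes. Version numbers are compared segment by segment as integers, not as decimals: minor version 25 > 5, so v6.25 > v6.5 (even though the decimal 6.25 < 6.5).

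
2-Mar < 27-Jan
False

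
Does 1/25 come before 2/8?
Yes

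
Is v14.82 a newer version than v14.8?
Yes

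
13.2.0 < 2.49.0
False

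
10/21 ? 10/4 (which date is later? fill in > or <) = >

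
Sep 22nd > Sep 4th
True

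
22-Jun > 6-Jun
True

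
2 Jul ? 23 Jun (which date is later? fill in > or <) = >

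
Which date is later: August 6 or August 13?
August 13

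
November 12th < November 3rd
False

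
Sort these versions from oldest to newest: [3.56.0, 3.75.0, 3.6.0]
[3.6.0, 3.56.0, 3.75.0]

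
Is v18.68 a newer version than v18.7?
Yes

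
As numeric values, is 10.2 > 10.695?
False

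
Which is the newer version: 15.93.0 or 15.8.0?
15.93.0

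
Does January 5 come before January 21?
Yes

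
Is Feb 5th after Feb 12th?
No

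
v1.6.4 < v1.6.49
True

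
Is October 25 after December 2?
No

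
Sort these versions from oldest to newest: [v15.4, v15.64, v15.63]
[v15.4, v15.63, v15.64]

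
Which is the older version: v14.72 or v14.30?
v14.30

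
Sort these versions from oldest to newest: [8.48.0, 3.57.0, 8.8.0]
[3.57.0, 8.8.0, 8.48.0]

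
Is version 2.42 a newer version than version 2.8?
Yes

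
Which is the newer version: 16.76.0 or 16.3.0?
16.76.0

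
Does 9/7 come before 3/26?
No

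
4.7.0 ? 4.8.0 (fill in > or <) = <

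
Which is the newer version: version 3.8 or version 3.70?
version 3.70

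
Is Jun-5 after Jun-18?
No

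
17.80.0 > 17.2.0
True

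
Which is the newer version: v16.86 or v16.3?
v16.86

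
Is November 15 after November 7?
Yes. Day 15 comes after day 7 in November — this is a date comparison, not a decimal one (the decimal 11.15 would be smaller than 11.7).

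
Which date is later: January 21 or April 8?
April 8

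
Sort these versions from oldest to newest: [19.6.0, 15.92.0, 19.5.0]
[15.92.0, 19.5.0, 19.6.0]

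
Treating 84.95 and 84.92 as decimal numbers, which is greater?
84.95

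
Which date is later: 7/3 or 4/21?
7/3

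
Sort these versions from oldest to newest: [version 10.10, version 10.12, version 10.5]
[version 10.5, version 10.10, version 10.12]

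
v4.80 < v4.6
False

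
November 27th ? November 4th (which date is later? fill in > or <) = >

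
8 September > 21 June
True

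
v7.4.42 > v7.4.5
True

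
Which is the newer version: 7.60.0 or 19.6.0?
19.6.0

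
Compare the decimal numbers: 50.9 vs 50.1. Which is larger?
50.9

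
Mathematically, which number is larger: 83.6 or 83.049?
83.6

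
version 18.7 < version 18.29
True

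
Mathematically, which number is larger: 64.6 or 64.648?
64.648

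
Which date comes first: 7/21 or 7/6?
7/6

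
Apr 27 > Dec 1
False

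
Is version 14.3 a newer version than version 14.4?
No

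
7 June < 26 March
False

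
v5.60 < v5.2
False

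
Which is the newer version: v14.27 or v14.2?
v14.27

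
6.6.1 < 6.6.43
True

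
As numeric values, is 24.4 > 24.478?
False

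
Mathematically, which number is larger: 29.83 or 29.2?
29.83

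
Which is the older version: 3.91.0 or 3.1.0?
3.1.0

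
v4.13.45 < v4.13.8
False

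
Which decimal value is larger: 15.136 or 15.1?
15.136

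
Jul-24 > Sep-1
False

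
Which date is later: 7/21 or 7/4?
7/21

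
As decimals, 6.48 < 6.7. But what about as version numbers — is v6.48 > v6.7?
True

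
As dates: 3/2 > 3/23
False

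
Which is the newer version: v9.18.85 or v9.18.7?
v9.18.85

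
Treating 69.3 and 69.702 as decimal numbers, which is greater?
69.702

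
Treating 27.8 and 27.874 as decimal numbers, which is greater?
27.874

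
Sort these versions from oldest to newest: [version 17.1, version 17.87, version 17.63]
[version 17.1, version 17.63, version 17.87]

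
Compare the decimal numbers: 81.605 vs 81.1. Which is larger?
81.605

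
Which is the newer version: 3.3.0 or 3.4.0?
3.4.0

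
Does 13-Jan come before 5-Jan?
No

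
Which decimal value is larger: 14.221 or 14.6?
14.6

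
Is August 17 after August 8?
Yes. Day 17 comes after day 8 in August — this is a date comparison, not a decimal one (the decimal 8.17 would be smaller than 8.8).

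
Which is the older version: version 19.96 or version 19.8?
version 19.8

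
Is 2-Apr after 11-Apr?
No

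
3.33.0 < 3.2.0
False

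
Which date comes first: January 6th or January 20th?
January 6th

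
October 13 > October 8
True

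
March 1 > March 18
False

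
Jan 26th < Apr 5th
True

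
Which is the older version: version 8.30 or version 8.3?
version 8.3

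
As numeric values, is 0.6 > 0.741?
False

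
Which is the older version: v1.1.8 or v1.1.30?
v1.1.8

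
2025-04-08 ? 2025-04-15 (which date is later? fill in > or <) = <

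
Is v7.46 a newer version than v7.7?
Yes. Version numbers are compared segment by segment as integers, not as decimals: minor version 46 > 7, so v7.46 > v7.7 (even though the decimal 7.46 < 7.7).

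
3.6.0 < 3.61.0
True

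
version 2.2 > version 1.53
True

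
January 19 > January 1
True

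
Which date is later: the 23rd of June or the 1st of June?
the 23rd of June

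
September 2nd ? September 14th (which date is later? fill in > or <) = <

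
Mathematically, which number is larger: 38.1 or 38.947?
38.947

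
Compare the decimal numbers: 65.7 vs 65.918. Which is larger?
65.918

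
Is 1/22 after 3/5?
No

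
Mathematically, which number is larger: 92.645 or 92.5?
92.645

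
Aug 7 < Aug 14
True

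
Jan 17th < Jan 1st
False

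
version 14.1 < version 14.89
True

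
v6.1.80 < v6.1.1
False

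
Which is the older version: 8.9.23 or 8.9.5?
8.9.5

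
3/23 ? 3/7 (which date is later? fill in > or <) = >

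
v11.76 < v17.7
True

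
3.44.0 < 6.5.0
True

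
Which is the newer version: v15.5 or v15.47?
v15.47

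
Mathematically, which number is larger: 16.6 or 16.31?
16.6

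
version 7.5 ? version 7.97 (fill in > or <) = <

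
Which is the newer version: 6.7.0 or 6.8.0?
6.8.0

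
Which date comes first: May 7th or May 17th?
May 7th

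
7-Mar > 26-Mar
False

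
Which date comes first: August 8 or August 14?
August 8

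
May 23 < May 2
False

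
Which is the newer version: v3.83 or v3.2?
v3.83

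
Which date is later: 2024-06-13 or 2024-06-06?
2024-06-13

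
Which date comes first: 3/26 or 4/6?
3/26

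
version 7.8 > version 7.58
False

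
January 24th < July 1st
True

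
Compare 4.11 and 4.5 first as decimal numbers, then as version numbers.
As decimals: 4.11 < 4.5. As versions: v4.11 > v4.5 (minor version 11 > 5).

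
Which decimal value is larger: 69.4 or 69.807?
69.807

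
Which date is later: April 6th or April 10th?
April 10th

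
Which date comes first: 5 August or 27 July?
27 July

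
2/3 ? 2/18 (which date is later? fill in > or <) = <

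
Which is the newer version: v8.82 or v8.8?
v8.82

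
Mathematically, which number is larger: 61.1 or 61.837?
61.837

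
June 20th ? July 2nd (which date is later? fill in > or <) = <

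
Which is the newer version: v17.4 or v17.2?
v17.4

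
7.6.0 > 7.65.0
False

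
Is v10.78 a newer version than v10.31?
Yes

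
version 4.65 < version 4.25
False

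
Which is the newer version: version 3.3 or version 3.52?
version 3.52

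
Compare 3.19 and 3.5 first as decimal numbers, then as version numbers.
As decimals: 3.19 < 3.5. As versions: v3.19 > v3.5 (minor version 19 > 5).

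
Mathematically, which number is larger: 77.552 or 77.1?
77.552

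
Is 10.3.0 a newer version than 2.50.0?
Yes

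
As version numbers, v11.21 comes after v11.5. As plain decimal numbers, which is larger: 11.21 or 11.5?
11.5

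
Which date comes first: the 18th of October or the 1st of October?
the 1st of October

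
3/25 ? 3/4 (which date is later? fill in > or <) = >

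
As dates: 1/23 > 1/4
True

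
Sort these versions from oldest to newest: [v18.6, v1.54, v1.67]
[v1.54, v1.67, v18.6]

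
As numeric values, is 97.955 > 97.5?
True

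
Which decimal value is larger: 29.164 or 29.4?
29.4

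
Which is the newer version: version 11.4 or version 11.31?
version 11.31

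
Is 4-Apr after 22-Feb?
Yes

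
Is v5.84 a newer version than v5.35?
Yes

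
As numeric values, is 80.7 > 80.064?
True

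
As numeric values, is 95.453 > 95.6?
False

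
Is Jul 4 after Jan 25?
Yes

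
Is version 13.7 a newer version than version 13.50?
No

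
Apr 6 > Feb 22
True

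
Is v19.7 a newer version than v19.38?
No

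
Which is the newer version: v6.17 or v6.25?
v6.25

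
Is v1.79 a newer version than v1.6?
Yes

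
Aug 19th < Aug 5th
False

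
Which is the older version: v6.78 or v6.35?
v6.35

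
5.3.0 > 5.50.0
False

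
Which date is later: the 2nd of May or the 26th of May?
the 26th of May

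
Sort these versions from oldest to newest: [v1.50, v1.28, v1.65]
[v1.28, v1.50, v1.65]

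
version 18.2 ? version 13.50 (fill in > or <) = >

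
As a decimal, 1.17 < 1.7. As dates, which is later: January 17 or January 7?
January 17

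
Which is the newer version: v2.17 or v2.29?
v2.29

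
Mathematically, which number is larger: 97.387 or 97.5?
97.5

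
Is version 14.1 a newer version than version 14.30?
No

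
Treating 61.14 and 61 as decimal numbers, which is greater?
61.14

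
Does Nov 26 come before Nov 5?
No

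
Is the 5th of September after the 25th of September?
No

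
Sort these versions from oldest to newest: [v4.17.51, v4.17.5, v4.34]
[v4.17.5, v4.17.51, v4.34]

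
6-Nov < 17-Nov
True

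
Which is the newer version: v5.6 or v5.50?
v5.50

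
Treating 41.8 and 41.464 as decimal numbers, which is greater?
41.8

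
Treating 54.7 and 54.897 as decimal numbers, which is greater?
54.897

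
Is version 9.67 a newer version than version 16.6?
No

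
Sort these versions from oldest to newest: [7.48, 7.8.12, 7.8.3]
[7.8.3, 7.8.12, 7.48]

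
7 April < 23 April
True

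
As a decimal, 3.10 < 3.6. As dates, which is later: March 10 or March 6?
March 10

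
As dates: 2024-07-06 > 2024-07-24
False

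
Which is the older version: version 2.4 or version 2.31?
version 2.4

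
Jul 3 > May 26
True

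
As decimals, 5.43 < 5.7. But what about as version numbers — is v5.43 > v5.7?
True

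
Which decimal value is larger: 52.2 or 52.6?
52.6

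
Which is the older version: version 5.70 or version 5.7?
version 5.7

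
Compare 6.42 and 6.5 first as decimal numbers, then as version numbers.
As decimals: 6.42 < 6.5. As versions: v6.42 > v6.5 (minor version 42 > 5).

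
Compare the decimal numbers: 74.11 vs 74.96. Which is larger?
74.96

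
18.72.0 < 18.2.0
False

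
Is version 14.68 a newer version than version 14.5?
Yes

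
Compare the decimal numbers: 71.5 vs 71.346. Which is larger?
71.5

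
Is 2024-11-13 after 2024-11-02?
Yes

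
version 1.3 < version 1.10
True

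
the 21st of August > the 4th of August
True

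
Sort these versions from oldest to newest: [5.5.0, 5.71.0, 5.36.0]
[5.5.0, 5.36.0, 5.71.0]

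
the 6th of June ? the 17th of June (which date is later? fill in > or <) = <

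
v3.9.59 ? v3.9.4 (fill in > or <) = >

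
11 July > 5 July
True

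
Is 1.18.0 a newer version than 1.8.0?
Yes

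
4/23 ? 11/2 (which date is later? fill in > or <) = <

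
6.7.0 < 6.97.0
True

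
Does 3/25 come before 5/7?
Yes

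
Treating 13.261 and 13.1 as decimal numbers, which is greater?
13.261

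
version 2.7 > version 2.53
False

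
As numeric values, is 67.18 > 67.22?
False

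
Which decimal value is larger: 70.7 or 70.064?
70.7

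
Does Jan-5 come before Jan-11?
Yes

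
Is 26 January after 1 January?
Yes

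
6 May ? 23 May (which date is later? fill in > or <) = <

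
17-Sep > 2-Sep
True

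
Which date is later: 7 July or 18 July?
18 July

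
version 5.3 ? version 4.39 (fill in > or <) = >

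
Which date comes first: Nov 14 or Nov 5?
Nov 5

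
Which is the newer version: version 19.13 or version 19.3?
version 19.13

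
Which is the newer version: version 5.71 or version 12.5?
version 12.5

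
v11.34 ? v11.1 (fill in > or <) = >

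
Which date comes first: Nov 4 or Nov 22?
Nov 4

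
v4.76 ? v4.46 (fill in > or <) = >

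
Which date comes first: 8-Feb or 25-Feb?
8-Feb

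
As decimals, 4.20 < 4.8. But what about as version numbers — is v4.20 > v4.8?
True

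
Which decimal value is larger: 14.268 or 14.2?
14.268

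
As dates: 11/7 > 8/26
True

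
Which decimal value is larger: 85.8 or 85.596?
85.8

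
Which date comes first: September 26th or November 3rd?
September 26th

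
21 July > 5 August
False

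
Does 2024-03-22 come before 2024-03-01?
No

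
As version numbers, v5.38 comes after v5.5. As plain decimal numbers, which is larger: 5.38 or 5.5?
5.5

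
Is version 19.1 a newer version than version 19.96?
No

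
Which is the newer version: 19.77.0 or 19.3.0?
19.77.0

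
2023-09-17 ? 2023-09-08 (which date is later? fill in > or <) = >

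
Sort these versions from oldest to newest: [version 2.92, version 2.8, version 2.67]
[version 2.8, version 2.67, version 2.92]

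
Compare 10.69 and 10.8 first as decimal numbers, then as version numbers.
As decimals: 10.69 < 10.8. As versions: v10.69 > v10.8 (minor version 69 > 8).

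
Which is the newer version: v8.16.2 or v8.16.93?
v8.16.93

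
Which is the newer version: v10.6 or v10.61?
v10.61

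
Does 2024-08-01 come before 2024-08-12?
Yes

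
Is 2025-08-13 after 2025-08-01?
Yes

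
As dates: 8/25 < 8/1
False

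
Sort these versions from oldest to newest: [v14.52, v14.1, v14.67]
[v14.1, v14.52, v14.67]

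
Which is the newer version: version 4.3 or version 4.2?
version 4.3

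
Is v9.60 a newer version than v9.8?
Yes. Version numbers are compared segment by segment as integers, not as decimals: minor version 60 > 8, so v9.60 > v9.8 (even though the decimal 9.60 < 9.8).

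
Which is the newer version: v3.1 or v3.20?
v3.20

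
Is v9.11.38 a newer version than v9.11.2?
Yes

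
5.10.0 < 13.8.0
True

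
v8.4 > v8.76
False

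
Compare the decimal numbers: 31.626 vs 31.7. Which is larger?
31.7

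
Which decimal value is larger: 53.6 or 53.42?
53.6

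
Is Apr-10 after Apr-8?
Yes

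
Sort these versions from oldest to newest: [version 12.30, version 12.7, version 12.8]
[version 12.7, version 12.8, version 12.30]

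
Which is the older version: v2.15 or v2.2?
v2.2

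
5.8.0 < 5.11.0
True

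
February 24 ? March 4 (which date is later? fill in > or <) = <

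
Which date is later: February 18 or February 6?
February 18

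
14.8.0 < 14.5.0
False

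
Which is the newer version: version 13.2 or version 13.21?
version 13.21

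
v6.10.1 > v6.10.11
False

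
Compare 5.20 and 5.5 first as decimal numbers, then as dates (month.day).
As decimals: 5.20 < 5.5. As dates: 5/20 is later than 5/5 (day 20 > day 5).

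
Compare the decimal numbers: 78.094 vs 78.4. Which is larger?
78.4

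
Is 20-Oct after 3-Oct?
Yes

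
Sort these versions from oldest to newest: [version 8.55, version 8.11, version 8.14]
[version 8.11, version 8.14, version 8.55]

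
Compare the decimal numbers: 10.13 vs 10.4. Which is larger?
10.4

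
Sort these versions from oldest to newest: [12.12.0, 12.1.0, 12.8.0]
[12.1.0, 12.8.0, 12.12.0]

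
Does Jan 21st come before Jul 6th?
Yes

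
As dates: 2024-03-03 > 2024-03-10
False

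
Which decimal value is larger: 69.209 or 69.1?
69.209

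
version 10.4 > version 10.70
False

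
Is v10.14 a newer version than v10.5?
Yes. Version numbers are compared segment by segment as integers, not as decimals: minor version 14 > 5, so v10.14 > v10.5 (even though the decimal 10.14 < 10.5).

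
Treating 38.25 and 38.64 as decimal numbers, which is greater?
38.64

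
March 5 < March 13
True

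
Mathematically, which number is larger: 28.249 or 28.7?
28.7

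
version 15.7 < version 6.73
False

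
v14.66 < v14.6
False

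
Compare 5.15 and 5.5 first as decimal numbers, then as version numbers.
As decimals: 5.15 < 5.5. As versions: v5.15 > v5.5 (minor version 15 > 5).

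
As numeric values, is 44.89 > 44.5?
True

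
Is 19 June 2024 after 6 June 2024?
Yes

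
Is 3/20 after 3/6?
Yes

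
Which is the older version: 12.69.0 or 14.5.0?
12.69.0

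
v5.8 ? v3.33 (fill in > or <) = >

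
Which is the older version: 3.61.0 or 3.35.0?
3.35.0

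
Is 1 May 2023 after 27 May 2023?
No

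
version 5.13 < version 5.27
True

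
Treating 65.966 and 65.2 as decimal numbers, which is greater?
65.966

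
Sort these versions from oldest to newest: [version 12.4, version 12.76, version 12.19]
[version 12.4, version 12.19, version 12.76]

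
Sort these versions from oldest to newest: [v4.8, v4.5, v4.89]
[v4.5, v4.8, v4.89]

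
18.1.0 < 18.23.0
True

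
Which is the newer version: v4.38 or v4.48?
v4.48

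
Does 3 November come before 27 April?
No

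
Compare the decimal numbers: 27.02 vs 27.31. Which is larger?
27.31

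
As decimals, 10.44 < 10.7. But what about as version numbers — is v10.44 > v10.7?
True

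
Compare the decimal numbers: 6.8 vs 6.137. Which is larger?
6.8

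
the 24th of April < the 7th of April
False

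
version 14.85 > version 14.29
True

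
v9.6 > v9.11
False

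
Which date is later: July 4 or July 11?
July 11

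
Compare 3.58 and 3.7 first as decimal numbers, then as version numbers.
As decimals: 3.58 < 3.7. As versions: v3.58 > v3.7 (minor version 58 > 7).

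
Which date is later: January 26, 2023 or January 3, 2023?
January 26, 2023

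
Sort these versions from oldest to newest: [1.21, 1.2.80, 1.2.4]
[1.2.4, 1.2.80, 1.21]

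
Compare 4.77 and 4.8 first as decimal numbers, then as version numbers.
As decimals: 4.77 < 4.8. As versions: v4.77 > v4.8 (minor version 77 > 8).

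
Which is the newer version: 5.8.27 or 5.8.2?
5.8.27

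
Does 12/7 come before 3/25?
No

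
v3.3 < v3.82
True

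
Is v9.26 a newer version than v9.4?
Yes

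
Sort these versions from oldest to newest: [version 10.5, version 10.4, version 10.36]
[version 10.4, version 10.5, version 10.36]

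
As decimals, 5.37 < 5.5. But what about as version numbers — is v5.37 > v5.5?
True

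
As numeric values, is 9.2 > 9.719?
False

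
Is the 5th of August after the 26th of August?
No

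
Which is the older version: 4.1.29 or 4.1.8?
4.1.8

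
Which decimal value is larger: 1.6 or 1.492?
1.6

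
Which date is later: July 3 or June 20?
July 3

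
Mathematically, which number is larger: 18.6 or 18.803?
18.803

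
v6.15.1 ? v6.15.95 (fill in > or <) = <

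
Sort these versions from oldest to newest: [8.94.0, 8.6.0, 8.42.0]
[8.6.0, 8.42.0, 8.94.0]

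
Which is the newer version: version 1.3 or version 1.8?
version 1.8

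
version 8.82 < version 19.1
True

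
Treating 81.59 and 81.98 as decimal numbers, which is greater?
81.98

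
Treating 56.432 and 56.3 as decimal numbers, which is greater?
56.432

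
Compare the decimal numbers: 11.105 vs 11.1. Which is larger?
11.105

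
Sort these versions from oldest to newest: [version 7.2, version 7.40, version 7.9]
[version 7.2, version 7.9, version 7.40]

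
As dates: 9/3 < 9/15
True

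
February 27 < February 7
False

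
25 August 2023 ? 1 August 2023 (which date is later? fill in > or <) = >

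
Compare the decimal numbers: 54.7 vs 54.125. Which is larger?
54.7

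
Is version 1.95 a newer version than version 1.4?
Yes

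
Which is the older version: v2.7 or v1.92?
v1.92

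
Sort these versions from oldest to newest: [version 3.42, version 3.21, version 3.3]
[version 3.3, version 3.21, version 3.42]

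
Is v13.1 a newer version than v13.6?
No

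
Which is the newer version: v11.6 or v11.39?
v11.39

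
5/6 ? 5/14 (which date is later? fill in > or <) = <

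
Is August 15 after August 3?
Yes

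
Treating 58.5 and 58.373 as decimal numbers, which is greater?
58.5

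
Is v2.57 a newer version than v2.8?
Yes. Version numbers are compared segment by segment as integers, not as decimals: minor version 57 > 8, so v2.57 > v2.8 (even though the decimal 2.57 < 2.8).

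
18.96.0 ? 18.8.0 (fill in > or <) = >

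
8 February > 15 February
False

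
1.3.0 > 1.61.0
False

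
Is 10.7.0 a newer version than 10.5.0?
Yes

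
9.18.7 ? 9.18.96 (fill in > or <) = <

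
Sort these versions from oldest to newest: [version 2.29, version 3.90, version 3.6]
[version 2.29, version 3.6, version 3.90]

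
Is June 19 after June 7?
Yes. Day 19 comes after day 7 in June — this is a date comparison, not a decimal one (the decimal 6.19 would be smaller than 6.7).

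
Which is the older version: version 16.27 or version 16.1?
version 16.1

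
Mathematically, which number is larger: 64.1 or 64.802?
64.802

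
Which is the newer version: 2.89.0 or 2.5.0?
2.89.0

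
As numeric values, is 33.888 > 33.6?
True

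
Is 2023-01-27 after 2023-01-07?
Yes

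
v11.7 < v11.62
True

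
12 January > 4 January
True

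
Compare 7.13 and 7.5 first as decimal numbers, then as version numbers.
As decimals: 7.13 < 7.5. As versions: v7.13 > v7.5 (minor version 13 > 5).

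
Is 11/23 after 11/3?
Yes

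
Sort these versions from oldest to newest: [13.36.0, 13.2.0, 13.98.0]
[13.2.0, 13.36.0, 13.98.0]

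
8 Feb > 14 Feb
False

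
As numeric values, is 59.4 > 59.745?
False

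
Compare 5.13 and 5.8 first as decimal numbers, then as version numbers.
As decimals: 5.13 < 5.8. As versions: v5.13 > v5.8 (minor version 13 > 8).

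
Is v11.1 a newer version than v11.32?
No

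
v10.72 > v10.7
True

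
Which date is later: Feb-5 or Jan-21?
Feb-5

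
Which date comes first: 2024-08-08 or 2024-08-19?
2024-08-08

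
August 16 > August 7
True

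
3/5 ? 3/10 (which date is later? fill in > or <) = <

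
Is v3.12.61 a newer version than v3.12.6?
Yes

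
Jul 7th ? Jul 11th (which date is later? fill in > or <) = <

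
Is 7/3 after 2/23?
Yes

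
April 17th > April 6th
True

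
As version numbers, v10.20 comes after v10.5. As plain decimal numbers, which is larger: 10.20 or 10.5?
10.5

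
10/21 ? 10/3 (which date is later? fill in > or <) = >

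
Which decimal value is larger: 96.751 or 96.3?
96.751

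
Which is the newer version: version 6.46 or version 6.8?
version 6.46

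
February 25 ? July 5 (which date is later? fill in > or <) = <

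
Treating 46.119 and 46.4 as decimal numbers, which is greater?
46.4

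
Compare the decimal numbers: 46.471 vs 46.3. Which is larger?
46.471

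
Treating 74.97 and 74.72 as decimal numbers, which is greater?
74.97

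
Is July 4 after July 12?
No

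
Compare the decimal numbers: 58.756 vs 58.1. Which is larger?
58.756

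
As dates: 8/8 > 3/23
True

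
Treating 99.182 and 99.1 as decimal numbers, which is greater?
99.182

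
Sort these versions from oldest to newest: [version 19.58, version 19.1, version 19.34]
[version 19.1, version 19.34, version 19.58]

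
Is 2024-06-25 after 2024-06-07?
Yes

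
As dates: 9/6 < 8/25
False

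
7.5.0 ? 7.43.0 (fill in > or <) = <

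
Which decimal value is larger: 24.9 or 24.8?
24.9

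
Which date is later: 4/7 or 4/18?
4/18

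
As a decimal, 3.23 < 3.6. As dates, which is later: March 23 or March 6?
March 23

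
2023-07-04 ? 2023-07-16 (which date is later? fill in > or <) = <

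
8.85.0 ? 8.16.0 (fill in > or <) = >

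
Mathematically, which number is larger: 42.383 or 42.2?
42.383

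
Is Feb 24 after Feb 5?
Yes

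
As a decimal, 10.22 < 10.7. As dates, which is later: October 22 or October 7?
October 22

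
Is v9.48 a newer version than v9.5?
Yes. Version numbers are compared segment by segment as integers, not as decimals: minor version 48 > 5, so v9.48 > v9.5 (even though the decimal 9.48 < 9.5).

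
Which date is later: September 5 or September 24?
September 24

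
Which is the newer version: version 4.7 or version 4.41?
version 4.41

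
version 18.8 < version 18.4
False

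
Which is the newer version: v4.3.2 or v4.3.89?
v4.3.89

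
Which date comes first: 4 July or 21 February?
21 February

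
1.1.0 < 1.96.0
True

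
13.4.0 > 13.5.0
False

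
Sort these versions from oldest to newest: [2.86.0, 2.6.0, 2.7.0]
[2.6.0, 2.7.0, 2.86.0]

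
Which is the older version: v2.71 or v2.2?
v2.2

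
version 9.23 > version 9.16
True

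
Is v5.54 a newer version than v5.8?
Yes. Version numbers are compared segment by segment as integers, not as decimals: minor version 54 > 8, so v5.54 > v5.8 (even though the decimal 5.54 < 5.8).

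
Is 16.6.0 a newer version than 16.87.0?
No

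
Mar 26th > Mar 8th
True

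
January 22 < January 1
False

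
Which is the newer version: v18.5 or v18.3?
v18.5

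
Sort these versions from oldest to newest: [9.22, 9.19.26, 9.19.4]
[9.19.4, 9.19.26, 9.22]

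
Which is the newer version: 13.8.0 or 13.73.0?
13.73.0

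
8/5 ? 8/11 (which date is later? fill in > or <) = <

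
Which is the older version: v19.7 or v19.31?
v19.7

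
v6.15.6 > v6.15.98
False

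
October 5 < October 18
True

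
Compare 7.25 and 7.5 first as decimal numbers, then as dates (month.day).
As decimals: 7.25 < 7.5. As dates: 7/25 is later than 7/5 (day 25 > day 5).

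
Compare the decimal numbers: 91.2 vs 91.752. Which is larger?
91.752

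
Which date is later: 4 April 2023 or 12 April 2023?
12 April 2023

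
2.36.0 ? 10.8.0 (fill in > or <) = <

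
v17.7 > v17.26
False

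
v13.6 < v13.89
True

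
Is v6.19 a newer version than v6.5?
Yes. Version numbers are compared segment by segment as integers, not as decimals: minor version 19 > 5, so v6.19 > v6.5 (even though the decimal 6.19 < 6.5).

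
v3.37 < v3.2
False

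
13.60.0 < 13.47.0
False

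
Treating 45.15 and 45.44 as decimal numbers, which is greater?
45.44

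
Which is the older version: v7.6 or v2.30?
v2.30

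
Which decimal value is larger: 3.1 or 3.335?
3.335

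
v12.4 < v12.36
True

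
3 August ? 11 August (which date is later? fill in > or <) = <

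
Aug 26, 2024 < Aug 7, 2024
False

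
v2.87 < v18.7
True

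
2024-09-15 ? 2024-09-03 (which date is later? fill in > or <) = >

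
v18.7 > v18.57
False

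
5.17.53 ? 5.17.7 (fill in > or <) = >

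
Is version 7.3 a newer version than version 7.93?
No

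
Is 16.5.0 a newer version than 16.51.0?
No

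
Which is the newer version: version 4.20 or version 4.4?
version 4.20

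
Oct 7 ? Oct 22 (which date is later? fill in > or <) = <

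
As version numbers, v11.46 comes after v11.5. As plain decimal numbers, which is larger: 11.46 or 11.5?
11.5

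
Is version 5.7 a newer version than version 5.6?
Yes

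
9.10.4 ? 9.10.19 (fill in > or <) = <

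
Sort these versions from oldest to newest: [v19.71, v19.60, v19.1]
[v19.1, v19.60, v19.71]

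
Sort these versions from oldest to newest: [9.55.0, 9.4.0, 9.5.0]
[9.4.0, 9.5.0, 9.55.0]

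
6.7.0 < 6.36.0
True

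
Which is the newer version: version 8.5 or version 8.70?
version 8.70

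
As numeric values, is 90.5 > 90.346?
True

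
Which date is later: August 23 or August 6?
August 23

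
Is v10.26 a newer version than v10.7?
Yes. Version numbers are compared segment by segment as integers, not as decimals: minor version 26 > 7, so v10.26 > v10.7 (even though the decimal 10.26 < 10.7).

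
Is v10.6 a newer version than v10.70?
No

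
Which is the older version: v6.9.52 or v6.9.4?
v6.9.4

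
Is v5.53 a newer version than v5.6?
Yes. Version numbers are compared segment by segment as integers, not as decimals: minor version 53 > 6, so v5.53 > v5.6 (even though the decimal 5.53 < 5.6).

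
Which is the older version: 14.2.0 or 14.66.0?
14.2.0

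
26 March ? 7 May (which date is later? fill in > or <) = <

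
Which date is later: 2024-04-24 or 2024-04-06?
2024-04-24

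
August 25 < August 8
False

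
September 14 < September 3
False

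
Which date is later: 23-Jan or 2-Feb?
2-Feb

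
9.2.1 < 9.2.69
True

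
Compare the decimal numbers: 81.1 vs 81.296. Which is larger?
81.296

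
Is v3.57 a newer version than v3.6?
Yes. Version numbers are compared segment by segment as integers, not as decimals: minor version 57 > 6, so v3.57 > v3.6 (even though the decimal 3.57 < 3.6).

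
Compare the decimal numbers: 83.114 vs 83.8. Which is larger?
83.8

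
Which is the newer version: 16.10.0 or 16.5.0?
16.10.0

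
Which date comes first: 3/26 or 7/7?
3/26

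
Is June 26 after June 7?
Yes. Day 26 comes after day 7 in June — this is a date comparison, not a decimal one (the decimal 6.26 would be smaller than 6.7).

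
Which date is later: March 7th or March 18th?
March 18th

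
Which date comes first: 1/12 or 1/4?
1/4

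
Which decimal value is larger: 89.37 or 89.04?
89.37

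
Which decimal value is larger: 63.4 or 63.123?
63.4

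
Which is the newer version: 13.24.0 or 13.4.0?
13.24.0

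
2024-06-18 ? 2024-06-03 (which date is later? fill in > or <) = >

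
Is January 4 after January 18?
No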